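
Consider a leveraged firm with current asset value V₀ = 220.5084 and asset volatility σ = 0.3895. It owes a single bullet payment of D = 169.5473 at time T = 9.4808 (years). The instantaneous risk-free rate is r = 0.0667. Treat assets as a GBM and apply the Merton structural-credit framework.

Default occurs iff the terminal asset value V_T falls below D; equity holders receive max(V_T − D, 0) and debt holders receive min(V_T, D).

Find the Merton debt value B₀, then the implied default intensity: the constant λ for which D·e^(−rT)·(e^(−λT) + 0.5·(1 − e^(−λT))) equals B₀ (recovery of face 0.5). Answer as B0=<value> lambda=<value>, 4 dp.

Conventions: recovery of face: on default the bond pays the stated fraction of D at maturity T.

B0=69.9547 lambda=0.0625

Apply the equity-as-call identities (strike 169.5473, horizon 9.4808 years):
d₁ = [ln(V₀/D) + (r + σ²/2)T] / (σ√T)
   = [ln(220.5084/169.5473) + (0.0667 + 0.5·0.3895²)·9.4808] / (0.3895·√9.4808)
   = [0.262804 + 1.351537] / 1.199306 = 1.346062
d₂ = d₁ − σ√T = 1.346062 − 1.199306 = 0.146757
N(d₁) = 0.910859,  N(d₂) = 0.558338,  e^(−rT) = 0.531331
E₀ = V₀·N(d₁) − D·e^(−rT)·N(d₂)
   = 220.5084·0.910859 − 169.5473·0.531331·0.558338 = 150.553699
B₀ = V₀ − E₀ = 220.5084 − 150.553699 = 69.954701
e^(−λT) = (B₀·e^(rT)/D − 0.5)/(1 − 0.5) = (69.9547·1.882065/169.5473 − 0.5)/0.5 = 0.55306824
λ = −ln(0.55306824)/9.4808 = 0.062471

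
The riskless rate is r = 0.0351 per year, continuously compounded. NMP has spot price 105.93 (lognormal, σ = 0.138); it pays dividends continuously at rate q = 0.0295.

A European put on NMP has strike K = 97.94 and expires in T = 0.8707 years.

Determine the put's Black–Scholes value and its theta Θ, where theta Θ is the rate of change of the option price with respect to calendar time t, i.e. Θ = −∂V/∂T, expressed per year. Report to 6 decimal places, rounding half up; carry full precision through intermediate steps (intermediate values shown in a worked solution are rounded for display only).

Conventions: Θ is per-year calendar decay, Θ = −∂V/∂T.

σ√T = 0.138·√0.8707 = 0.128770
d₁ = (ln(S/K) + (r−q+σ²/2)T) / (σ√T) = (ln(105.93/97.94) + (0.0351−0.0295+0.138²/2)·0.8707) / 0.128770 = (0.078423 + 0.013167) / 0.128770 = 0.711272
d₂ = d₁ − σ√T = 0.711272 − 0.128770 = 0.582502
e^{−rT} = 0.969901
e^{−qT} = 0.974641
N(−d₁) = 0.238458,  N(−d₂) = 0.280114
Put price V = K·e^{−rT}·N(−d₂) − S·e^{−qT}·N(−d₁) = 26.608635 − 24.619295 = 1.989340
φ(d₁) = (1/√(2π))·e^{−d₁²/2} = 0.309780
Θ = −S·e^{−qT}·φ(d₁)·σ/(2√T) − q·S·e^{−qT}·N(−d₁) + r·K·e^{−rT}·N(−d₂) = −2.365006 − 0.726269 + 0.933963 = -2.157312

price = 1.989340
Θ = -2.157312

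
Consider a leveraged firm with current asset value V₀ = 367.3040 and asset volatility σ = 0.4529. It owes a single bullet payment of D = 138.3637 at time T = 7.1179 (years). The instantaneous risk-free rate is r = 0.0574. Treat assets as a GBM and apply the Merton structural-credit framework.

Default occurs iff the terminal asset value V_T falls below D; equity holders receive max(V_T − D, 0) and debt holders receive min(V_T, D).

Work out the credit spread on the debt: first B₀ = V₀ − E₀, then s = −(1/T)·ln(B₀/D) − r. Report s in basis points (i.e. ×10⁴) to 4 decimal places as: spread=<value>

Equity is a call on the firm's assets struck at D = 138.3637:
d₁ = [ln(V₀/D) + (r + σ²/2)T] / (σ√T)
   = [ln(367.3040/138.3637) + (0.0574 + 0.5·0.4529²)·7.1179] / (0.4529·√7.1179)
   = [0.976304 + 1.138574] / 1.208310 = 1.750278
d₂ = d₁ − σ√T = 1.750278 − 1.208310 = 0.541968
N(d₁) = 0.959965,  N(d₂) = 0.706080,  e^(−rT) = 0.664602
E₀ = V₀·N(d₁) − D·e^(−rT)·N(d₂)
   = 367.3040·0.959965 − 138.3637·0.664602·0.706080 = 287.670119
B₀ = V₀ − E₀ = 367.3040 − 287.670119 = 79.633881
spread = −(1/T)·ln(B₀/D) − r = −(1/7.1179)·ln(79.633881/138.3637) − 0.0574 = 0.02021363
in basis points: 0.02021363 × 10⁴ = 202.1363 bp

spread=202.1363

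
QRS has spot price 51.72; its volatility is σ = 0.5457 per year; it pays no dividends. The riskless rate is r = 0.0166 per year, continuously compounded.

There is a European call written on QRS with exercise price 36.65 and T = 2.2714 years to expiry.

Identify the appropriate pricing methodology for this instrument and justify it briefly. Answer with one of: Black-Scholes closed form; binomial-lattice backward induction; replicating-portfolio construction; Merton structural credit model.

framework: Black-Scholes closed form

Key observation: the strike-36.65 call on QRS is European-exercise on a continuously-modelled lognormal underlying, so its value is a single closed-form evaluation.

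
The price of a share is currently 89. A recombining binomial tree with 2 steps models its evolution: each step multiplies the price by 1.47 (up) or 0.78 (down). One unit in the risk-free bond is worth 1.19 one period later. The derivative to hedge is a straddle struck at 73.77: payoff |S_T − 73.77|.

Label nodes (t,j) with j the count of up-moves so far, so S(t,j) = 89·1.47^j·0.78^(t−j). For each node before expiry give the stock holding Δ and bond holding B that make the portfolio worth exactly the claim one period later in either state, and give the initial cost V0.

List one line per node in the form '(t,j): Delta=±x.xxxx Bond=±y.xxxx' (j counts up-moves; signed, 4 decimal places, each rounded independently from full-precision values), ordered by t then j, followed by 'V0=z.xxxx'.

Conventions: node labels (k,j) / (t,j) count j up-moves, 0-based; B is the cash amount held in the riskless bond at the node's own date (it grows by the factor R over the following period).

(0,0): Delta=0.7821 Bond=-28.1350
(1,0): Delta=0.1807 Bond=8.2676
(1,1): Delta=1.0000 Bond=-61.9916
V0=41.4698

Arbitrage-free pricing uses the up-move probability p* = (R−d)/(u−d) = 0.5942, discounting each step at R = 1.19.
Terminal payoffs: V(2,0)=19.6224, V(2,1)=28.2774, V(2,2)=118.5501
(1,0): S=69.4200. Δ = (V_up−V_dn)/(S_up−S_dn) = (28.2774−19.6224)/(102.0474−54.1476) = 0.1807. V = [p*·28.2774 + (1−p*)·19.6224]/1.19 = 20.8111. B = V − Δ·S = 8.2676.
(1,1): S=130.8300. Δ = (V_up−V_dn)/(S_up−S_dn) = (118.5501−28.2774)/(192.3201−102.0474) = 1.0000. V = [p*·118.5501 + (1−p*)·28.2774]/1.19 = 68.8384. B = V − Δ·S = -61.9916.
(0,0): S=89.0000. Δ = (V_up−V_dn)/(S_up−S_dn) = (68.8384−20.8111)/(130.8300−69.4200) = 0.7821. V = [p*·68.8384 + (1−p*)·20.8111]/1.19 = 41.4698. B = V − Δ·S = -28.1350.
Check: Δ(0,0)·S0 + B(0,0) = 41.4698 = V0.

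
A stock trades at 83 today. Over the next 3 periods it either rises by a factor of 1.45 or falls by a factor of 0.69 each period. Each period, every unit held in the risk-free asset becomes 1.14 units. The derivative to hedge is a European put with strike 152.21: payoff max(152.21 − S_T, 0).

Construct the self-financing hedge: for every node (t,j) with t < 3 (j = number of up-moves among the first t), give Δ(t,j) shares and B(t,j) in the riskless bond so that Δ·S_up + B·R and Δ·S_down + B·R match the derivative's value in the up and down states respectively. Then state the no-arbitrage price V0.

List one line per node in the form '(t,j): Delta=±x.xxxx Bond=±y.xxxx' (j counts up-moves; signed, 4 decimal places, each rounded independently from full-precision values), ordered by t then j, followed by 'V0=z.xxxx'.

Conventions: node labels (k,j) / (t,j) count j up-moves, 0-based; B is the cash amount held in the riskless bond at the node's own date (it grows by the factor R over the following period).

(0,0): Delta=-0.5688 Bond=81.0758
(1,0): Delta=-1.0000 Bond=117.1207
(1,1): Delta=-0.4275 Bond=75.4148
(2,0): Delta=-1.0000 Bond=133.5175
(2,1): Delta=-1.0000 Bond=133.5175
(2,2): Delta=-0.2398 Bond=53.2199
V0=33.8646

Since d<R<u, set p* = (R−d)/(u−d) = 0.5921; price each node as the discounted p*-expectation of its children.
Terminal payoffs: V(3,0)=124.9438, V(3,1)=94.9114, V(3,2)=31.7998, V(3,3)=0.0000
Node (2,0) S=39.5163: V=(p*·94.9114+(1−p*)·124.9438)/1.14=94.0012; Δ=(94.9114−124.9438)/(57.2986−27.2662)=-1.0000; B=V−Δ·S=133.5175
Node (2,1) S=83.0415: V=(p*·31.7998+(1−p*)·94.9114)/1.14=50.4760; Δ=(31.7998−94.9114)/(120.4102−57.2986)=-1.0000; B=V−Δ·S=133.5175
Node (2,2) S=174.5075: V=(p*·0.0000+(1−p*)·31.7998)/1.14=11.3781; Δ=(0.0000−31.7998)/(253.0359−120.4102)=-0.2398; B=V−Δ·S=53.2199
Node (1,0) S=57.2700: V=(p*·50.4760+(1−p*)·94.0012)/1.14=59.8507; Δ=(50.4760−94.0012)/(83.0415−39.5163)=-1.0000; B=V−Δ·S=117.1207
Node (1,1) S=120.3500: V=(p*·11.3781+(1−p*)·50.4760)/1.14=23.9701; Δ=(11.3781−50.4760)/(174.5075−83.0415)=-0.4275; B=V−Δ·S=75.4148
Node (0,0) S=83.0000: V=(p*·23.9701+(1−p*)·59.8507)/1.14=33.8646; Δ=(23.9701−59.8507)/(120.3500−57.2700)=-0.5688; B=V−Δ·S=81.0758
Sanity check at the root: Δ(0,0)·S0 + B(0,0) reproduces V0 = 33.8646.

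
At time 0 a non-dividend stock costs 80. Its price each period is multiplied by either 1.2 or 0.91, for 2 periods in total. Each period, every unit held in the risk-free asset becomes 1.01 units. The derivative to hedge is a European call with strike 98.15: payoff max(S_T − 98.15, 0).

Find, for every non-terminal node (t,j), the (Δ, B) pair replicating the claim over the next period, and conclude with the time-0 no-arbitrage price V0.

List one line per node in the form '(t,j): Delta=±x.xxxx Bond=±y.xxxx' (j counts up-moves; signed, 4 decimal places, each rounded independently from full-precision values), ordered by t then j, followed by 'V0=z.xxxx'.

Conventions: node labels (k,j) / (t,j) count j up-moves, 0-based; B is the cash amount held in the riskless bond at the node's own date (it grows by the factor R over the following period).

(0,0): Delta=0.2509 Bond=-18.0854
(1,0): Delta=0.0000 Bond=0.0000
(1,1): Delta=0.6124 Bond=-52.9720
V0=1.9874

No-arbitrage ⇒ martingale measure with p* = (R−d)/(u−d) = 0.3448.
Payoffs at expiry: V(2,0)=0.0000, V(2,1)=0.0000, V(2,2)=17.0500
Node (1,0) S=72.8000: V=(p*·0.0000+(1−p*)·0.0000)/1.01=0.0000; Δ=(0.0000−0.0000)/(87.3600−66.2480)=0.0000; B=V−Δ·S=0.0000
Node (1,1) S=96.0000: V=(p*·17.0500+(1−p*)·0.0000)/1.01=5.8211; Δ=(17.0500−0.0000)/(115.2000−87.3600)=0.6124; B=V−Δ·S=-52.9720
Node (0,0) S=80.0000: V=(p*·5.8211+(1−p*)·0.0000)/1.01=1.9874; Δ=(5.8211−0.0000)/(96.0000−72.8000)=0.2509; B=V−Δ·S=-18.0854
Verification: the root portfolio costs Δ(0,0)·S0 + B(0,0) = 1.9874, matching V0.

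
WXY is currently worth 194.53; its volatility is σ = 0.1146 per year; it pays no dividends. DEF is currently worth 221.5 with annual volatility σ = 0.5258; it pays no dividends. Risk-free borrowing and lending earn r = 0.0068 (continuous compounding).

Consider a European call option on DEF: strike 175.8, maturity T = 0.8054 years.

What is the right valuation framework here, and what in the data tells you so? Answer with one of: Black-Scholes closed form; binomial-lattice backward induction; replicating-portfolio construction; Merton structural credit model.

Key observation: a European claim on DEF (strike 175.8) — a lognormal (GBM) underlying with constant rate and volatility — has an exact closed-form value; no lattice or capital structure is involved.

framework: Black-Scholes closed form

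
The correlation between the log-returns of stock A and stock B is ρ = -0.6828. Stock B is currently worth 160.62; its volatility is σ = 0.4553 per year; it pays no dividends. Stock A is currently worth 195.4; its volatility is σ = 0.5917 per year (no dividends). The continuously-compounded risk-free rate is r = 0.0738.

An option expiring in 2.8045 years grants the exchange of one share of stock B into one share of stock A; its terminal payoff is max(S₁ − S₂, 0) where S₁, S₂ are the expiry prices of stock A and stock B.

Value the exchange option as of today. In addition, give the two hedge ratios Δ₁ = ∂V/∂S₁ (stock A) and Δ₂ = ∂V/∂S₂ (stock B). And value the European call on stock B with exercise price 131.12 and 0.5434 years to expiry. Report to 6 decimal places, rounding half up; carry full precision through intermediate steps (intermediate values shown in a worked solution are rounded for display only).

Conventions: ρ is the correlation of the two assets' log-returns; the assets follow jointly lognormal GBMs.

σ_eff = √(σ₁² + σ₂² − 2ρσ₁σ₂) = √(0.5917² + 0.4553² − 2·-0.6828·0.5917·0.4553) = 0.961926
d₁ = (ln(S₁/S₂) + (q₂ − q₁ + σ_eff²/2)T) / (σ_eff√T) = (ln(195.4/160.62) + (0.0 − 0.0 + 0.462650)·2.8045) / 1.610902 = 0.927127
d₂ = d₁ − σ_eff√T = 0.927127 − 1.610902 = -0.683776
N(d₁) = 0.823070,  N(d₂) = 0.247058
V = S₁·e^{−q₁T}·N(d₁) − S₂·e^{−q₂T}·N(d₂) = 160.827807 − 39.682522 = 121.145285
Δ₁ = e^{−q₁T}·N(d₁) = 0.823070;  Δ₂ = −e^{−q₂T}·N(d₂) = -0.247058
[vanilla: stock B call K=131.12]
σ√T = 0.4553·√0.5434 = 0.335627
d₁ = (ln(S/K) + (r+σ²/2)T) / (σ√T) = (ln(160.62/131.12) + (0.0738+0.4553²/2)·0.5434) / 0.335627 = (0.202928 + 0.096426) / 0.335627 = 0.891924
d₂ = d₁ − σ√T = 0.891924 − 0.335627 = 0.556297
e^{−rT} = 0.960691
N(d₁) = 0.813783,  N(d₂) = 0.710996
price = S·N(d₁) − K·e^{−rT}·N(d₂) = 130.709856 − 89.561137 = 41.148719

exchange price = 121.145285
Δ1 = 0.823070
Δ2 = -0.247058
price(stock B call K=131.12) = 41.148719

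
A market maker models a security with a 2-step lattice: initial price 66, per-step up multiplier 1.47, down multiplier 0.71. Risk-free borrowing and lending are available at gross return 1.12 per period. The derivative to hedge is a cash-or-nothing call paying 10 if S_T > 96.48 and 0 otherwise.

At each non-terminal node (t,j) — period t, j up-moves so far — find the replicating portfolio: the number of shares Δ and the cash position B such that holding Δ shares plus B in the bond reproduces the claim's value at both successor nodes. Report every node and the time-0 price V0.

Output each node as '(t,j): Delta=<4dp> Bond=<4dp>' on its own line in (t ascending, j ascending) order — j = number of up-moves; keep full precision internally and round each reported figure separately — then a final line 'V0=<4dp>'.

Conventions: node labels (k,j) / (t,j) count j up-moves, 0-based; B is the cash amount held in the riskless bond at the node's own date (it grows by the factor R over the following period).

Risk-neutral probability p* = (R−d)/(u−d) = (1.12−0.71)/(1.47−0.71) = 0.5395.
Terminal payoffs: V(2,0)=0.0000, V(2,1)=0.0000, V(2,2)=10.0000
  t=1,j=0: stock 46.8600 → up 68.8842 (V=0.0000), down 33.2706 (V=0.0000). Price 0.0000; hedge Δ=0.0000, bond B=0.0000.
  t=1,j=1: stock 97.0200 → up 142.6194 (V=10.0000), down 68.8842 (V=0.0000). Price 4.8167; hedge Δ=0.1356, bond B=-8.3412.
  t=0,j=0: stock 66.0000 → up 97.0200 (V=4.8167), down 46.8600 (V=0.0000). Price 2.3201; hedge Δ=0.0960, bond B=-4.0177.
Check: Δ(0,0)·S0 + B(0,0) = 2.3201 = V0.

(0,0): Delta=0.0960 Bond=-4.0177
(1,0): Delta=0.0000 Bond=0.0000
(1,1): Delta=0.1356 Bond=-8.3412
V0=2.3201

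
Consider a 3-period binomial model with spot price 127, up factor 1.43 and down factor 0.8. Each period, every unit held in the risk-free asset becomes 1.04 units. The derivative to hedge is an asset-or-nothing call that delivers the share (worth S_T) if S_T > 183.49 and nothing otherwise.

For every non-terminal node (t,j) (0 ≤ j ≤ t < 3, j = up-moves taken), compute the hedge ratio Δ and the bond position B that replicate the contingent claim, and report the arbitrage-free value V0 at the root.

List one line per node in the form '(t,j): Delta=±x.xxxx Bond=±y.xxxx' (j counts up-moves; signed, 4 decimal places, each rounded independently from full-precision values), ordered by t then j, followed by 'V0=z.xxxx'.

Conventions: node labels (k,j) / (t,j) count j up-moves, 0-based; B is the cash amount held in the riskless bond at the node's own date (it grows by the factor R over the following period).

(0,0): Delta=1.4067 Bond=-110.6216
(1,0): Delta=1.1890 Bond=-92.9221
(1,1): Delta=1.6047 Bond=-150.9985
(2,0): Delta=0.0000 Bond=0.0000
(2,1): Delta=2.2698 Bond=-253.6775
(2,2): Delta=1.0000 Bond=0.0000
V0=68.0323

Risk-neutral probability p* = (R−d)/(u−d) = (1.04−0.8)/(1.43−0.8) = 0.3810.
At maturity the claim pays: V(3,0)=0.0000, V(3,1)=0.0000, V(3,2)=207.7618, V(3,3)=371.3743
  t=2,j=0: stock 81.2800 → up 116.2304 (V=0.0000), down 65.0240 (V=0.0000). Price 0.0000; hedge Δ=0.0000, bond B=0.0000.
  t=2,j=1: stock 145.2880 → up 207.7618 (V=207.7618), down 116.2304 (V=0.0000). Price 76.1032; hedge Δ=2.2698, bond B=-253.6775.
  t=2,j=2: stock 259.7023 → up 371.3743 (V=371.3743), down 207.7618 (V=207.7618). Price 259.7023; hedge Δ=1.0000, bond B=0.0000.
  t=1,j=0: stock 101.6000 → up 145.2880 (V=76.1032), down 81.2800 (V=0.0000). Price 27.8766; hedge Δ=1.1890, bond B=-92.9221.
  t=1,j=1: stock 181.6100 → up 259.7023 (V=259.7023), down 145.2880 (V=76.1032). Price 140.4286; hedge Δ=1.6047, bond B=-150.9985.
  t=0,j=0: stock 127.0000 → up 181.6100 (V=140.4286), down 101.6000 (V=27.8766). Price 68.0323; hedge Δ=1.4067, bond B=-110.6216.
Check: Δ(0,0)·S0 + B(0,0) = 68.0323 = V0.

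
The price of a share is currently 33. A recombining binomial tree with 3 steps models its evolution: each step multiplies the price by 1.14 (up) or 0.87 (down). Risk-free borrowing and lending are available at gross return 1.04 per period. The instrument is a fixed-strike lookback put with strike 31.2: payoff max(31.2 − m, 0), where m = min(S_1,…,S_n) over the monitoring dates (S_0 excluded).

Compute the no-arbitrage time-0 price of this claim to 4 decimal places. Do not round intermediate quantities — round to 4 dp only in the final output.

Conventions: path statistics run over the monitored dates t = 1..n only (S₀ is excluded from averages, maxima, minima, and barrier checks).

Under the martingale measure an up-move has probability p* = 0.6296; value the claim as the probability-weighted average of per-path payoffs, discounted 3 periods at R = 1.04.
Enumerate all 2^3 = 8 price paths (U = up ×1.14, D = down ×0.87); each path with k up-moves has probability p*^k·(1−p*)^(3−k).
DDD: m=21.7306, payoff=9.4694, prob=0.050805
UDD: m=28.4746, payoff=2.7254, prob=0.086369
DUD: m=28.4746, payoff=2.7254, prob=0.086369
UUD: m=37.3115, payoff=0.0000, prob=0.146827
DDU: m=24.9777, payoff=6.2223, prob=0.086369
UDU: m=32.7294, payoff=0.0000, prob=0.146827
DUU: m=28.7100, payoff=2.4900, prob=0.146827
UUU: m=37.6200, payoff=0.0000, prob=0.249606
Price = Σ prob·payoff / R^3 = 1.854892 / 1.124864 = 1.6490

price = 1.6490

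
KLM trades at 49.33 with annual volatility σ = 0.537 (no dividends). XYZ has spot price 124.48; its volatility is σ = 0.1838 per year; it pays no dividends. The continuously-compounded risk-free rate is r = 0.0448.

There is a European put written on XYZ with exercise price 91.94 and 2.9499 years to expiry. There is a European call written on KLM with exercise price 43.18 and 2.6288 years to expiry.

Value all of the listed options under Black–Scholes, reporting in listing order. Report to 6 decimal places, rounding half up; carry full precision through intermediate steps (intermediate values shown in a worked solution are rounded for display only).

price(XYZ put K=91.94) = 1.204561
price(KLM call K=43.18) = 20.806979

[XYZ put K=91.94]
σ√T = 0.1838·√2.9499 = 0.315682
d₁ = (ln(S/K) + (r+σ²/2)T) / (σ√T) = (ln(124.48/91.94) + (0.0448+0.1838²/2)·2.9499) / 0.315682 = (0.303009 + 0.181983) / 0.315682 = 1.536333
d₂ = d₁ − σ√T = 1.536333 − 0.315682 = 1.220651
e^{−rT} = 0.876205
N(−d₁) = 0.062228,  N(−d₂) = 0.111109
price = K·e^{−rT}·N(−d₂) − S·N(−d₁) = 8.950754 − 7.746193 = 1.204561
[KLM call K=43.18]
σ√T = 0.537·√2.6288 = 0.870669
d₁ = (ln(S/K) + (r+σ²/2)T) / (σ√T) = (ln(49.33/43.18) + (0.0448+0.537²/2)·2.6288) / 0.870669 = (0.133155 + 0.496802) / 0.870669 = 0.723533
d₂ = d₁ − σ√T = 0.723533 − 0.870669 = -0.147136
e^{−rT} = 0.888900
N(d₁) = 0.765324,  N(d₂) = 0.441512
price = S·N(d₁) − K·e^{−rT}·N(d₂) = 37.753416 − 16.946437 = 20.806979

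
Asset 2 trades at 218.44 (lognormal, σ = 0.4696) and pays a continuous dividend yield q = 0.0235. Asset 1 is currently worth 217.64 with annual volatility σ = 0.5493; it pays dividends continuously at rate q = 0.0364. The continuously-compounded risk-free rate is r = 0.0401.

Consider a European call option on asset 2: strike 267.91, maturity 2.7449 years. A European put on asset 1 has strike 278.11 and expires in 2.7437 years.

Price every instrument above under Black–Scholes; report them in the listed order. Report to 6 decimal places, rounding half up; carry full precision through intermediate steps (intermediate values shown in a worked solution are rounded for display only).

[asset 2 call K=267.91]
σ√T = 0.4696·√2.7449 = 0.778021
d₁ = (ln(S/K) + (r−q+σ²/2)T) / (σ√T) = (ln(218.44/267.91) + (0.0401−0.0235+0.4696²/2)·2.7449) / 0.778021 = (-0.204140 + 0.348224) / 0.778021 = 0.185193
d₂ = d₁ − σ√T = 0.185193 − 0.778021 = -0.592828
e^{−rT} = 0.895771
e^{−qT} = 0.937531
N(d₁) = 0.573461,  N(d₂) = 0.276648
price = S·e^{−qT}·N(d₁) − K·e^{−rT}·N(d₂) = 117.441593 − 66.391670 = 51.049923
[asset 1 put K=278.11]
σ√T = 0.5493·√2.7437 = 0.909867
d₁ = (ln(S/K) + (r−q+σ²/2)T) / (σ√T) = (ln(217.64/278.11) + (0.0401−0.0364+0.5493²/2)·2.7437) / 0.909867 = (-0.245174 + 0.424081) / 0.909867 = 0.196629
d₂ = d₁ − σ√T = 0.196629 − 0.909867 = -0.713238
e^{−rT} = 0.895814
e^{−qT} = 0.904954
N(−d₁) = 0.422059,  N(−d₂) = 0.762151
price = K·e^{−rT}·N(−d₂) − S·e^{−qT}·N(−d₁) = 189.878317 − 83.126313 = 106.752003

price(asset 2 call K=267.91) = 51.049923
price(asset 1 put K=278.11) = 106.752003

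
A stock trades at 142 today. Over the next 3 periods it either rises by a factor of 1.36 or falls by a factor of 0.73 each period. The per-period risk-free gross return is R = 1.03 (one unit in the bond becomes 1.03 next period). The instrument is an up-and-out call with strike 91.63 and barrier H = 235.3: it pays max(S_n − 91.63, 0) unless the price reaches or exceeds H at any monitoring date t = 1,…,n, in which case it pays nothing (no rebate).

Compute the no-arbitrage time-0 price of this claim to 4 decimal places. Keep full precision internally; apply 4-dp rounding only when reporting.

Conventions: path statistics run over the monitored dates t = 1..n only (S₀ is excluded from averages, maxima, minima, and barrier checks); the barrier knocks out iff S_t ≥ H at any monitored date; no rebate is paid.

Under the martingale measure an up-move has probability p* = 0.4762; value the claim as the probability-weighted average of per-path payoffs, discounted 3 periods at R = 1.03.
Enumerate all 2^3 = 8 price paths (U = up ×1.36, D = down ×0.73); each path with k up-moves has probability p*^k·(1−p*)^(3−k).
DDD: M=103.6600, payoff=0.0000, prob=0.143721
UDD: M=193.1200, payoff=11.2836, prob=0.130655
DUD: M=140.9776, payoff=11.2836, prob=0.130655
UUD: M=262.6432, payoff=0.0000, prob=0.118778
DDU: M=103.6600, payoff=11.2836, prob=0.130655
UDU: M=193.1200, payoff=100.0995, prob=0.118778
DUU: M=191.7295, payoff=100.0995, prob=0.118778
UUU: M=357.1948, payoff=0.0000, prob=0.107980
Price = Σ prob·payoff / R^3 = 28.201989 / 1.092727 = 25.8088

price = 25.8088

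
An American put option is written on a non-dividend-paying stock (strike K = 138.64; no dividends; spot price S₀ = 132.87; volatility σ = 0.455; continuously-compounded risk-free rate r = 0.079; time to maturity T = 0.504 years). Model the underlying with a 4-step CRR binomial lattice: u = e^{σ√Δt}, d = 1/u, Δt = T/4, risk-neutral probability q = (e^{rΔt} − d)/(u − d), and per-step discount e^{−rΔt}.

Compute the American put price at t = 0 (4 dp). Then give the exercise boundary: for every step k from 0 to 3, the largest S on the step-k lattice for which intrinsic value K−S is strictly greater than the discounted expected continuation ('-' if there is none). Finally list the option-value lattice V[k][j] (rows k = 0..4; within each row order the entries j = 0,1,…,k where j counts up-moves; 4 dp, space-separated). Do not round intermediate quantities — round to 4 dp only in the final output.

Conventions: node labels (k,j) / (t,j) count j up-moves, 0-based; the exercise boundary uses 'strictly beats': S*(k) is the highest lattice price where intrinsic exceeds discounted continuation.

Δt=0.12600  u=1.17528  d=0.85086  q=0.49055  discount=0.99010
step 4 (expiry): payoffs max(K−S,0) = 69.0003 42.4473 5.7700 0.0000 0.0000
step 3: (k=3,j=0): S=81.8464, K−S=56.7936, hold=55.4204 ⇒ V=56.7936 exercise | (k=3,j=1): S=113.0536, K−S=25.5864, hold=24.2132 ⇒ V=25.5864 exercise | (k=3,j=2): S=156.1599, K−S=0.0000, hold=2.9104 ⇒ V=2.9104 continue | (k=3,j=3): S=215.7021, K−S=0.0000, hold=0.0000 ⇒ V=0.0000 continue  boundary S*=113.0536
step 2: (k=2,j=0): S=96.1927, K−S=42.4473, hold=41.0741 ⇒ V=42.4473 exercise | (k=2,j=1): S=132.8700, K−S=5.7700, hold=14.3195 ⇒ V=14.3195 continue | (k=2,j=2): S=183.5320, K−S=0.0000, hold=1.4680 ⇒ V=1.4680 continue  boundary S*=96.1927
step 1: (k=1,j=0): S=113.0536, K−S=25.5864, hold=28.3656 ⇒ V=28.3656 continue | (k=1,j=1): S=156.1599, K−S=0.0000, hold=7.9359 ⇒ V=7.9359 continue  boundary S*=-
step 0: (k=0,j=0): S=132.8700, K−S=5.7700, hold=18.1622 ⇒ V=18.1622 continue  boundary S*=-

price = 18.1622
boundary = - - 96.1927 113.0536
tree:
18.1622
28.3656 7.9359
42.4473 14.3195 1.4680
56.7936 25.5864 2.9104 0.0000
69.0003 42.4473 5.7700 0.0000 0.0000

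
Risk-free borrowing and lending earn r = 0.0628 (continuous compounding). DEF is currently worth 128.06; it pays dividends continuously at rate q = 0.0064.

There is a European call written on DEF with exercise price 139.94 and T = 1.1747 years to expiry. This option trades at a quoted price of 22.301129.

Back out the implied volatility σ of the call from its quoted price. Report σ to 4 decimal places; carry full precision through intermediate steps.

sigma = 0.4306

At σ = 0.4306 the Black–Scholes value reproduces the quote:
σ√T = 0.4306·√1.1747 = 0.466700
d₁ = (ln(S/K) + (r−q+σ²/2)T) / (σ√T) = (ln(128.06/139.94) + (0.0628−0.0064+0.4306²/2)·1.1747) / 0.466700 = (-0.088715 + 0.175157) / 0.466700 = 0.185221
d₂ = d₁ − σ√T = 0.185221 − 0.466700 = -0.281479
e^{−rT} = 0.928884
e^{−qT} = 0.992510
N(d₁) = 0.573472,  N(d₂) = 0.389172
V = S·e^{−qT}·N(d₁) − K·e^{−rT}·N(d₂) = 72.888788 − 50.587660 = 22.301129 (equal to the quote); since ∂V/∂σ > 0 for all σ, the implied volatility is unique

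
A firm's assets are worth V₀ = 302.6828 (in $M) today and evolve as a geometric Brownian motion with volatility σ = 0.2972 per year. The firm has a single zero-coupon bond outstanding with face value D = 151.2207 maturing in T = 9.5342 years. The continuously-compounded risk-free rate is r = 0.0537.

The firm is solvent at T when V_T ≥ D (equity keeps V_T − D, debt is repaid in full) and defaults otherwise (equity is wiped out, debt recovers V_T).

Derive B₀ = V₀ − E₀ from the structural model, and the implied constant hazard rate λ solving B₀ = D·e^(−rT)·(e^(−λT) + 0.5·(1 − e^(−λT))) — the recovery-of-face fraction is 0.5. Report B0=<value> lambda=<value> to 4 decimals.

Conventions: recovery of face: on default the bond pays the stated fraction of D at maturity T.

B0=84.3839 lambda=0.0155

Work the structural quantities from V₀ = 302.6828 against face 151.2207:
d₁ = [ln(V₀/D) + (r + σ²/2)T] / (σ√T)
   = [ln(302.6828/151.2207) + (0.0537 + 0.5·0.2972²)·9.5342] / (0.2972·√9.5342)
   = [0.693945 + 0.933054] / 0.917679 = 1.772950
d₂ = d₁ − σ√T = 1.772950 − 0.917679 = 0.855270
N(d₁) = 0.961881,  N(d₂) = 0.803799,  e^(−rT) = 0.599304
E₀ = V₀·N(d₁) − D·e^(−rT)·N(d₂)
   = 302.6828·0.961881 − 151.2207·0.599304·0.803799 = 218.298944
B₀ = V₀ − E₀ = 302.6828 − 218.298944 = 84.383856
e^(−λT) = (B₀·e^(rT)/D − 0.5)/(1 − 0.5) = (84.3839·1.668603/151.2207 − 0.5)/0.5 = 0.86222123
λ = −ln(0.86222123)/9.5342 = 0.015549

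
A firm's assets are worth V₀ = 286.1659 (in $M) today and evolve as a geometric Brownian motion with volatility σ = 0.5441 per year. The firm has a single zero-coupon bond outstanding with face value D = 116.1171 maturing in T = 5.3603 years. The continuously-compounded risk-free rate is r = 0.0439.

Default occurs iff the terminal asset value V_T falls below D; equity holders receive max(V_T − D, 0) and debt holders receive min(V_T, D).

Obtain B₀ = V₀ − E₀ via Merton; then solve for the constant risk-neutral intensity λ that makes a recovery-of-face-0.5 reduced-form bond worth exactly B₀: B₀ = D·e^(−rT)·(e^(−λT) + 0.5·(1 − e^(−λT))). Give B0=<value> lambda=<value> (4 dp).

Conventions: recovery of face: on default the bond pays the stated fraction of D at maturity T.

Work the structural quantities from V₀ = 286.1659 against face 116.1171:
d₁ = [ln(V₀/D) + (r + σ²/2)T] / (σ√T)
   = [ln(286.1659/116.1171) + (0.0439 + 0.5·0.5441²)·5.3603] / (0.5441·√5.3603)
   = [0.901973 + 1.028762] / 1.259718 = 1.532672
d₂ = d₁ − σ√T = 1.532672 − 1.259718 = 0.272954
N(d₁) = 0.937322,  N(d₂) = 0.607556,  e^(−rT) = 0.790320
E₀ = V₀·N(d₁) − D·e^(−rT)·N(d₂)
   = 286.1659·0.937322 − 116.1171·0.790320·0.607556 = 212.474293
B₀ = V₀ − E₀ = 286.1659 − 212.474293 = 73.691607
e^(−λT) = (B₀·e^(rT)/D − 0.5)/(1 − 0.5) = (73.6916·1.265310/116.1171 − 0.5)/0.5 = 0.60601186
λ = −ln(0.60601186)/5.3603 = 0.093438

B0=73.6916 lambda=0.0934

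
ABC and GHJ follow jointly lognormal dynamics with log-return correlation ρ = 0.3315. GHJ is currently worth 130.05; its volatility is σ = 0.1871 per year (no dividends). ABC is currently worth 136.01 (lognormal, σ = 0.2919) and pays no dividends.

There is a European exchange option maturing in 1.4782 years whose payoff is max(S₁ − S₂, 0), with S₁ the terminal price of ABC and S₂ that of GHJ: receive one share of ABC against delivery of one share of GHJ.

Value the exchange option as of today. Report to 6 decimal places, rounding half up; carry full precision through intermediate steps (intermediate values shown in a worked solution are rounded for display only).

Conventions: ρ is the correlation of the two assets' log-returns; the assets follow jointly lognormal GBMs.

exchange price = 21.733669

σ_eff = √(σ₁² + σ₂² − 2ρσ₁σ₂) = √(0.2919² + 0.1871² − 2·0.3315·0.2919·0.1871) = 0.289832
d₁ = (ln(S₁/S₂) + (q₂ − q₁ + σ_eff²/2)T) / (σ_eff√T) = (ln(136.01/130.05) + (0.0 − 0.0 + 0.042001)·1.4782) / 0.352381 = 0.303352
d₂ = d₁ − σ_eff√T = 0.303352 − 0.352381 = -0.049029
N(d₁) = 0.619189,  N(d₂) = 0.480448
V = S₁·e^{−q₁T}·N(d₁) − S₂·e^{−q₂T}·N(d₂) = 84.215943 − 62.482274 = 21.733669
Key observation: no risk-free rate is needed — with the second asset as numeraire the exchange option is a call on the ratio S₁/S₂, and r cancels out of the value.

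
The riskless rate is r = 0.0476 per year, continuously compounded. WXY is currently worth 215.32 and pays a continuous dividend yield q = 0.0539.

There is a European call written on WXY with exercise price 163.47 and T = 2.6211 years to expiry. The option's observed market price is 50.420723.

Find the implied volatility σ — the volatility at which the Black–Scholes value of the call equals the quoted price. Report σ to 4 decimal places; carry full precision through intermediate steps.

At σ = 0.2182 the Black–Scholes value reproduces the quote:
σ√T = 0.2182·√2.6211 = 0.353262
d₁ = (ln(S/K) + (r−q+σ²/2)T) / (σ√T) = (ln(215.32/163.47) + (0.0476−0.0539+0.2182²/2)·2.6211) / 0.353262 = (0.275496 + 0.045884) / 0.353262 = 0.909750
d₂ = d₁ − σ√T = 0.909750 − 0.353262 = 0.556488
e^{−rT} = 0.882705
e^{−qT} = 0.868249
N(d₁) = 0.818523,  N(d₂) = 0.711061
V = S·e^{−qT}·N(d₁) − K·e^{−rT}·N(d₂) = 153.023876 − 102.603153 = 50.420723 (the quoted price), and the Black–Scholes price is strictly increasing in σ, so σ is unique

sigma = 0.2182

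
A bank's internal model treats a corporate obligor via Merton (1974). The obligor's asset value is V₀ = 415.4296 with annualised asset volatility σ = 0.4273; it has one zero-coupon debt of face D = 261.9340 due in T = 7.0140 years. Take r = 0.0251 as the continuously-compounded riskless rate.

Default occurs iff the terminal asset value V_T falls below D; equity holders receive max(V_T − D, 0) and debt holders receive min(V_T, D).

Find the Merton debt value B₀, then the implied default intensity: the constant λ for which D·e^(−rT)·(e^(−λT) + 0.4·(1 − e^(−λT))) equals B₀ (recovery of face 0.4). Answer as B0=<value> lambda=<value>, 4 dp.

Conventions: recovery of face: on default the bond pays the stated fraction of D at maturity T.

B0=163.3695 lambda=0.0794

Work the structural quantities from V₀ = 415.4296 against face 261.9340:
d₁ = [ln(V₀/D) + (r + σ²/2)T] / (σ√T)
   = [ln(415.4296/261.9340) + (0.0251 + 0.5·0.4273²)·7.0140] / (0.4273·√7.0140)
   = [0.461221 + 0.816378] / 1.131660 = 1.128960
d₂ = d₁ − σ√T = 1.128960 − 1.131660 = -0.002699
N(d₁) = 0.870543,  N(d₂) = 0.498923,  e^(−rT) = 0.838575
E₀ = V₀·N(d₁) − D·e^(−rT)·N(d₂)
   = 415.4296·0.870543 − 261.9340·0.838575·0.498923 = 252.060099
B₀ = V₀ − E₀ = 415.4296 − 252.060099 = 163.369501
e^(−λT) = (B₀·e^(rT)/D − 0.4)/(1 − 0.4) = (163.3695·1.192499/261.9340 − 0.4)/0.6 = 0.57294600
λ = −ln(0.57294600)/7.0140 = 0.079407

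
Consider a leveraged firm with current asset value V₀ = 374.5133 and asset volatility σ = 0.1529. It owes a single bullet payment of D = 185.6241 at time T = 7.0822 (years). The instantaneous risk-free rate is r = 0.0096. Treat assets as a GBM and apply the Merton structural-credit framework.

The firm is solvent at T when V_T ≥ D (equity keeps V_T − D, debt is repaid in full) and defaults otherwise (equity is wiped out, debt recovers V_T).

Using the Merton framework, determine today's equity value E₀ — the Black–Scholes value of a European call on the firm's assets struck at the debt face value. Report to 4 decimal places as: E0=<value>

E0=202.2417

Work the structural quantities from V₀ = 374.5133 against face 185.6241:
d₁ = [ln(V₀/D) + (r + σ²/2)T] / (σ√T)
   = [ln(374.5133/185.6241) + (0.0096 + 0.5·0.1529²)·7.0822] / (0.1529·√7.0822)
   = [0.701904 + 0.150774] / 0.406904 = 2.095528
d₂ = d₁ − σ√T = 2.095528 − 0.406904 = 1.688625
N(d₁) = 0.981938,  N(d₂) = 0.954354,  e^(−rT) = 0.934271
E₀ = V₀·N(d₁) − D·e^(−rT)·N(d₂)
   = 374.5133·0.981938 − 185.6241·0.934271·0.954354 = 202.241703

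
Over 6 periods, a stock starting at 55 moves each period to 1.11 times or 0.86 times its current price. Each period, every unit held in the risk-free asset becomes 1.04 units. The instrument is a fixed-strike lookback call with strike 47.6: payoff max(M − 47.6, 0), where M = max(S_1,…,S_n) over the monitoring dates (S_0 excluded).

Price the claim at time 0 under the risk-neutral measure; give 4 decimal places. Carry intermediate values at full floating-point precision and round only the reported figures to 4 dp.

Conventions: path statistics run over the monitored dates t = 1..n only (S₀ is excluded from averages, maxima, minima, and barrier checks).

price = 22.0237

Set p* = 0.7200 (from d < R < u); the path-dependent value is the discounted p*-expectation over all price paths.
Enumerate all 2^6 = 64 price paths (U = up ×1.11, D = down ×0.86); each path with k up-moves has probability p*^k·(1−p*)^(6−k).
DDDDDD: M=47.3000, payoff=0.0000, prob=0.000482
UDDDDD: M=61.0500, payoff=13.4500, prob=0.001239
DUDDDD: M=52.5030, payoff=4.9030, prob=0.001239
UUDDDD: M=67.7655, payoff=20.1655, prob=0.003186
DDUDDD: M=47.3000, payoff=0.0000, prob=0.001239
UDUDDD: M=61.0500, payoff=13.4500, prob=0.003186
DUUDDD: M=58.2783, payoff=10.6783, prob=0.003186
UUUDDD: M=75.2197, payoff=27.6197, prob=0.008194
DDDUDD: M=47.3000, payoff=0.0000, prob=0.001239
UDDUDD: M=61.0500, payoff=13.4500, prob=0.003186
DUDUDD: M=52.5030, payoff=4.9030, prob=0.003186
UUDUDD: M=67.7655, payoff=20.1655, prob=0.008194
DDUUDD: M=50.1194, payoff=2.5194, prob=0.003186
UDUUDD: M=64.6889, payoff=17.0889, prob=0.008194
DUUUDD: M=64.6889, payoff=17.0889, prob=0.008194
UUUUDD: M=83.4939, payoff=35.8939, prob=0.021069
DDDDUD: M=47.3000, payoff=0.0000, prob=0.001239
UDDDUD: M=61.0500, payoff=13.4500, prob=0.003186
DUDDUD: M=52.5030, payoff=4.9030, prob=0.003186
UUDDUD: M=67.7655, payoff=20.1655, prob=0.008194
DDUDUD: M=47.3000, payoff=0.0000, prob=0.003186
UDUDUD: M=61.0500, payoff=13.4500, prob=0.008194
DUUDUD: M=58.2783, payoff=10.6783, prob=0.008194
UUUDUD: M=75.2197, payoff=27.6197, prob=0.021069
DDDUUD: M=47.3000, payoff=0.0000, prob=0.003186
UDDUUD: M=61.0500, payoff=13.4500, prob=0.008194
DUDUUD: M=55.6325, payoff=8.0325, prob=0.008194
UUDUUD: M=71.8047, payoff=24.2047, prob=0.021069
DDUUUD: M=55.6325, payoff=8.0325, prob=0.008194
UDUUUD: M=71.8047, payoff=24.2047, prob=0.021069
DUUUUD: M=71.8047, payoff=24.2047, prob=0.021069
UUUUUD: M=92.6782, payoff=45.0782, prob=0.054178
DDDDDU: M=47.3000, payoff=0.0000, prob=0.001239
UDDDDU: M=61.0500, payoff=13.4500, prob=0.003186
DUDDDU: M=52.5030, payoff=4.9030, prob=0.003186
UUDDDU: M=67.7655, payoff=20.1655, prob=0.008194
DDUDDU: M=47.3000, payoff=0.0000, prob=0.003186
UDUDDU: M=61.0500, payoff=13.4500, prob=0.008194
DUUDDU: M=58.2783, payoff=10.6783, prob=0.008194
UUUDDU: M=75.2197, payoff=27.6197, prob=0.021069
DDDUDU: M=47.3000, payoff=0.0000, prob=0.003186
UDDUDU: M=61.0500, payoff=13.4500, prob=0.008194
DUDUDU: M=52.5030, payoff=4.9030, prob=0.008194
UUDUDU: M=67.7655, payoff=20.1655, prob=0.021069
DDUUDU: M=50.1194, payoff=2.5194, prob=0.008194
UDUUDU: M=64.6889, payoff=17.0889, prob=0.021069
DUUUDU: M=64.6889, payoff=17.0889, prob=0.021069
UUUUDU: M=83.4939, payoff=35.8939, prob=0.054178
DDDDUU: M=47.3000, payoff=0.0000, prob=0.003186
UDDDUU: M=61.0500, payoff=13.4500, prob=0.008194
DUDDUU: M=52.5030, payoff=4.9030, prob=0.008194
UUDDUU: M=67.7655, payoff=20.1655, prob=0.021069
DDUDUU: M=47.8439, payoff=0.2439, prob=0.008194
UDUDUU: M=61.7521, payoff=14.1521, prob=0.021069
DUUDUU: M=61.7521, payoff=14.1521, prob=0.021069
UUUDUU: M=79.7033, payoff=32.1033, prob=0.054178
DDDUUU: M=47.8439, payoff=0.2439, prob=0.008194
UDDUUU: M=61.7521, payoff=14.1521, prob=0.021069
DUDUUU: M=61.7521, payoff=14.1521, prob=0.021069
UUDUUU: M=79.7033, payoff=32.1033, prob=0.054178
DDUUUU: M=61.7521, payoff=14.1521, prob=0.021069
UDUUUU: M=79.7033, payoff=32.1033, prob=0.054178
DUUUUU: M=79.7033, payoff=32.1033, prob=0.054178
UUUUUU: M=102.8728, payoff=55.2728, prob=0.139314
Price = Σ prob·payoff / R^6 = 27.866968 / 1.265319 = 22.0237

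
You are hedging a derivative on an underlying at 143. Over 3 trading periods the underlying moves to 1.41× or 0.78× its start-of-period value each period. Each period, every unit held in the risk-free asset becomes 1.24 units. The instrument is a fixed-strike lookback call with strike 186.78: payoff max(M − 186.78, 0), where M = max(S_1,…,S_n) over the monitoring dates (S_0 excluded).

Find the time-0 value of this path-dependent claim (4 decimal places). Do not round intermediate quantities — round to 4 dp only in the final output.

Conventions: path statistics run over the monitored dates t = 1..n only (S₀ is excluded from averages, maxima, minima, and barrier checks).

Set p* = 0.7302 (from d < R < u); the path-dependent value is the discounted p*-expectation over all price paths.
Enumerate all 2^3 = 8 price paths (U = up ×1.41, D = down ×0.78); each path with k up-moves has probability p*^k·(1−p*)^(3−k).
DDD: M=111.5400, payoff=0.0000, prob=0.019648
UDD: M=201.6300, payoff=14.8500, prob=0.053166
DUD: M=157.2714, payoff=0.0000, prob=0.053166
UUD: M=284.2983, payoff=97.5183, prob=0.143861
DDU: M=122.6717, payoff=0.0000, prob=0.053166
UDU: M=221.7527, payoff=34.9727, prob=0.143861
DUU: M=221.7527, payoff=34.9727, prob=0.143861
UUU: M=400.8606, payoff=214.0806, prob=0.389271
Price = Σ prob·payoff / R^3 = 108.216327 / 1.906624 = 56.7581

price = 56.7581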